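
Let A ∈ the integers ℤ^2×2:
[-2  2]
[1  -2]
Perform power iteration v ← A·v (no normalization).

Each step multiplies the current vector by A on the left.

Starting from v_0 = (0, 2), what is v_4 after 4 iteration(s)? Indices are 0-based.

v_4 = (-192, 136)

v_0 = (0, 2).
v_1 = A·v_0 = (4, -4).
v_2 = A·v_1 = (-16, 12).
v_3 = A·v_2 = (56, -40).
v_4 = A·v_3 = (-192, 136).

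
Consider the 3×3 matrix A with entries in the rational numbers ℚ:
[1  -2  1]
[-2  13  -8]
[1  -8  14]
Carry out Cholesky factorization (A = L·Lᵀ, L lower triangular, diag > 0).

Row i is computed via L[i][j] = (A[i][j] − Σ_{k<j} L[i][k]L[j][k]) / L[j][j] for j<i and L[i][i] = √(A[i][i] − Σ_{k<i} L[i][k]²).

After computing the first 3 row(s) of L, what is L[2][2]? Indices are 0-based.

L[2][2] = 3

Step 1: L[0][0] = √(1) = 1.
  L[1][0] = (-2) / L[0][0] = -2.
Step 2: L[1][1] = √(9) = 3.
  L[2][0] = (1) / L[0][0] = 1.
  L[2][1] = (-6) / L[1][1] = -2.
Step 3: L[2][2] = √(9) = 3.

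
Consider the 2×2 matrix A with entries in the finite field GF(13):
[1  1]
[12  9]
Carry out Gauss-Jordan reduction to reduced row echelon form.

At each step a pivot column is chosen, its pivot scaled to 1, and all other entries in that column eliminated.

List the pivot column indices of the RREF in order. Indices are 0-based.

pivot columns: 0, 1

[1] R0 /= 1  ⇒  (1, 1)
     R1 -= 12·R0  ⇒  (0, 10)
[2] R1 /= 10  ⇒  (0, 1)
     R0 -= 1·R1  ⇒  (1, 0)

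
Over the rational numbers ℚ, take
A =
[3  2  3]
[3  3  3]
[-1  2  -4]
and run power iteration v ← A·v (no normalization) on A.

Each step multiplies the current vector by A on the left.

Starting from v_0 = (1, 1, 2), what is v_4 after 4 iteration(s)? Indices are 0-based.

v_0 = (1, 1, 2).
v_1 = A·v_0 = (11, 12, -7).
v_2 = A·v_1 = (36, 48, 41).
v_3 = A·v_2 = (327, 375, -104).
v_4 = A·v_3 = (1419, 1794, 839).

v_4 = (1419, 1794, 839)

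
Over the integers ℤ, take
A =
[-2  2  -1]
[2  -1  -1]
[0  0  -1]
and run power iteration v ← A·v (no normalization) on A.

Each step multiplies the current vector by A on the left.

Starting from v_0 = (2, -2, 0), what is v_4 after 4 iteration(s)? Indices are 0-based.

v_4 = (356, -278, 0)

v_0 = (2, -2, 0).
v_1 = A·v_0 = (-8, 6, 0).
v_2 = A·v_1 = (28, -22, 0).
v_3 = A·v_2 = (-100, 78, 0).
v_4 = A·v_3 = (356, -278, 0).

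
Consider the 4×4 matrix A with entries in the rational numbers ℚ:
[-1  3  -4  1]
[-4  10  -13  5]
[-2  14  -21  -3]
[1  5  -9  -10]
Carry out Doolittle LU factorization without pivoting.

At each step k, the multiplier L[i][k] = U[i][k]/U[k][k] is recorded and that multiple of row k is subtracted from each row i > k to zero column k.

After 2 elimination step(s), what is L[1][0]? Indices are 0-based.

[col 0] pivot -1
  R1 -= 4*R0 → (0, -2, 3, 1)  (L[1][0] := 4)
  R2 -= 2*R0 → (0, 8, -13, -5)  (L[2][0] := 2)
  R3 -= -1*R0 → (0, 8, -13, -9)  (L[3][0] := -1)
[col 1] pivot -2
  R2 -= -4*R1 → (0, 0, -1, -1)  (L[2][1] := -4)
  R3 -= -4*R1 → (0, 0, -1, -5)  (L[3][1] := -4)

L[1][0] = 4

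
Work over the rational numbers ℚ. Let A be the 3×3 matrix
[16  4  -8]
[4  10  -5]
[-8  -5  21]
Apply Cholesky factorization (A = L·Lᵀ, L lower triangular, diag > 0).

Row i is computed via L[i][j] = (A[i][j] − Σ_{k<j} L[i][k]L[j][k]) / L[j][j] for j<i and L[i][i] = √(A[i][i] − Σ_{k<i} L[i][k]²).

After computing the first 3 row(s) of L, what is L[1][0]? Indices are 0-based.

Step 1: L[0][0] = √(16) = 4.
  L[1][0] = (4) / L[0][0] = 1.
Step 2: L[1][1] = √(9) = 3.
  L[2][0] = (-8) / L[0][0] = -2.
  L[2][1] = (-3) / L[1][1] = -1.
Step 3: L[2][2] = √(16) = 4.

L[1][0] = 1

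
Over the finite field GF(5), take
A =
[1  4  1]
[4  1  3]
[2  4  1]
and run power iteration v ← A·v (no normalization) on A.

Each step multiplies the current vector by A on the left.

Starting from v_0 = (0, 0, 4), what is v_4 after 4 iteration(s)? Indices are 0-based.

v_0 = (0, 0, 4).
v_1 = A·v_0 = (4, 2, 4).
v_2 = A·v_1 = (1, 0, 0).
v_3 = A·v_2 = (1, 4, 2).
v_4 = A·v_3 = (4, 4, 0).

v_4 = (4, 4, 0)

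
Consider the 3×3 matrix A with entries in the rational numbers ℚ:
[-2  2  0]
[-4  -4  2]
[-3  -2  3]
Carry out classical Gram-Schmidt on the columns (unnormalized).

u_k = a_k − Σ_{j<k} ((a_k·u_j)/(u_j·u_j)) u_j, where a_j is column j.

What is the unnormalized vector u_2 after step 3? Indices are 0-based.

Step 1: u_0 = a_0 = (-2, -4, -3).
Step 2: u_1 = a_1 − (18/29)·u_0 = (94/29, -44/29, -4/29).
Step 3: u_2 = a_2 − (-17/29)·u_0 − (-25/93)·u_1 = (-28/93, -70/93, 112/93).

u_2 = (-28/93, -70/93, 112/93)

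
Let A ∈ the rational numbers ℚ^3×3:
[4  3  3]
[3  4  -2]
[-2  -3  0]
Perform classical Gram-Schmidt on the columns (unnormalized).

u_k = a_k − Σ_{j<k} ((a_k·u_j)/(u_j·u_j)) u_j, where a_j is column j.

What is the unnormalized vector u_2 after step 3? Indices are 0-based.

u_2 = (15/86, -45/43, -105/86)

Step 1: u_0 = a_0 = (4, 3, -2).
Step 2: u_1 = a_1 − (30/29)·u_0 = (-33/29, 26/29, -27/29).
Step 3: u_2 = a_2 − (6/29)·u_0 − (-151/86)·u_1 = (15/86, -45/43, -105/86).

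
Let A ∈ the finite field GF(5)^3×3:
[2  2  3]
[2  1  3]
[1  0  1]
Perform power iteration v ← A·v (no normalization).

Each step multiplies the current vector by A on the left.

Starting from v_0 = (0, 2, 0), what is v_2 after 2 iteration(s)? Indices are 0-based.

v_2 = (2, 0, 4)

v_0 = (0, 2, 0).
v_1 = A·v_0 = (4, 2, 0).
v_2 = A·v_1 = (2, 0, 4).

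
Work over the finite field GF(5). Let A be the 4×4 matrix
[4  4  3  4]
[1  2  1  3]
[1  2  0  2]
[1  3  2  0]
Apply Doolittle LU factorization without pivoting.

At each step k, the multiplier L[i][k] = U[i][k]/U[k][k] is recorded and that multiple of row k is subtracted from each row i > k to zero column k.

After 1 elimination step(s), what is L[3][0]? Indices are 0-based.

L[3][0] = 4

[col 0] pivot 4
  R1 -= 4*R0 → (0, 1, 4, 2)  (L[1][0] := 4)
  R2 -= 4*R0 → (0, 1, 3, 1)  (L[2][0] := 4)
  R3 -= 4*R0 → (0, 2, 0, 4)  (L[3][0] := 4)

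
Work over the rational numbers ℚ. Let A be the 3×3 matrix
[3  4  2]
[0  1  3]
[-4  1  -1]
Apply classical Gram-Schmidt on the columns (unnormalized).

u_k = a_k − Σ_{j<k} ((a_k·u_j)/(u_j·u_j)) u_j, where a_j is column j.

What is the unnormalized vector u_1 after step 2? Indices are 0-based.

u_1 = (76/25, 1, 57/25)

Step 1: u_0 = a_0 = (3, 0, -4).
Step 2: u_1 = a_1 − (8/25)·u_0 = (76/25, 1, 57/25).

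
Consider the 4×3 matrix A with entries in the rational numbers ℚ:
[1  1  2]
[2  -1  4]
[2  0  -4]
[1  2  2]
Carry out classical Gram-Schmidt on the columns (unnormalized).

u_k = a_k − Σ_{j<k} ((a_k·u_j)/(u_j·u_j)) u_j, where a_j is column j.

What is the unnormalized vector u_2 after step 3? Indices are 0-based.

u_2 = (80/59, 208/59, -280/59, 64/59)

Step 1: u_0 = a_0 = (1, 2, 2, 1).
Step 2: u_1 = a_1 − (1/10)·u_0 = (9/10, -6/5, -1/5, 19/10).
Step 3: u_2 = a_2 − (2/5)·u_0 − (16/59)·u_1 = (80/59, 208/59, -280/59, 64/59).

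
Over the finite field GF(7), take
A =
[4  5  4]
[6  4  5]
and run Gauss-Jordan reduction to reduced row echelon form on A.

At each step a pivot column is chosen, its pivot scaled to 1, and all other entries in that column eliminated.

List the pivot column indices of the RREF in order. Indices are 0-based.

pivot columns: 0, 2

pivot(0,0)=4: scale R0 → (1, 3, 1)
  clear (1,0): R1 −= (6)R0 → (0, 0, 6)
col 1: no nonzero at/below row 1; advance.
pivot(1,2)=6: scale R1 → (0, 0, 1)
  clear (0,2): R0 −= (1)R1 → (1, 3, 0)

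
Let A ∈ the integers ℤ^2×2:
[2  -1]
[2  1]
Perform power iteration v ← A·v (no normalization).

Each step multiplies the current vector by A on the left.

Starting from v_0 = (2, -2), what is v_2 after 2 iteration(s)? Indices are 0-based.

v_2 = (10, 14)

v_0 = (2, -2).
v_1 = A·v_0 = (6, 2).
v_2 = A·v_1 = (10, 14).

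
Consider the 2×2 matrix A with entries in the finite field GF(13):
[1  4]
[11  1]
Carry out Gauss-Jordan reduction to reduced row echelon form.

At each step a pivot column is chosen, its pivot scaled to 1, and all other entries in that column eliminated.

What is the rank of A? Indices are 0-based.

rank = 2

step 1: normalize row 0 (÷1) = (1, 4)
  row 1: subtract 11×row0 = (0, 9)
step 2: normalize row 1 (÷9) = (0, 1)
  row 0: subtract 4×row1 = (1, 0)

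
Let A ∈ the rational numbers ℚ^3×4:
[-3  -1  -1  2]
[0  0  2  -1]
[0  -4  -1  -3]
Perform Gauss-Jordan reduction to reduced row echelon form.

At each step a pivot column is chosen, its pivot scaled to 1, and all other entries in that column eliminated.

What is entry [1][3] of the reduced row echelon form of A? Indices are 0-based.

M[1][3] = 7/8

pivot(0,0)=-3: scale R0 → (1, 1/3, 1/3, -2/3)
pivot(1,1): swap R1↔R2
pivot(1,1)=-4: scale R1 → (0, 1, 1/4, 3/4)
  clear (0,1): R0 −= (1/3)R1 → (1, 0, 1/4, -11/12)
pivot(2,2)=2: scale R2 → (0, 0, 1, -1/2)
  clear (0,2): R0 −= (1/4)R2 → (1, 0, 0, -19/24)
  clear (1,2): R1 −= (1/4)R2 → (0, 1, 0, 7/8)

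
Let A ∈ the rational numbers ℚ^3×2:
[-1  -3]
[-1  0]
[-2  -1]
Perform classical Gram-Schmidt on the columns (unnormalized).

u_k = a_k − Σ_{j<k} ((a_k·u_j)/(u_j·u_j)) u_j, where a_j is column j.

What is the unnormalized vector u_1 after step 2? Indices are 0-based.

Step 1: u_0 = a_0 = (-1, -1, -2).
Step 2: u_1 = a_1 − (5/6)·u_0 = (-13/6, 5/6, 2/3).

u_1 = (-13/6, 5/6, 2/3)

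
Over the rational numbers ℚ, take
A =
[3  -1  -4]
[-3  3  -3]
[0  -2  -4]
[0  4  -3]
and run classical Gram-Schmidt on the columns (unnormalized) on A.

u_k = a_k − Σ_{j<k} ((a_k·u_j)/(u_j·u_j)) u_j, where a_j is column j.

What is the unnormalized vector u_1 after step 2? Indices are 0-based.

Step 1: u_0 = a_0 = (3, -3, 0, 0).
Step 2: u_1 = a_1 − (-2/3)·u_0 = (1, 1, -2, 4).

u_1 = (1, 1, -2, 4)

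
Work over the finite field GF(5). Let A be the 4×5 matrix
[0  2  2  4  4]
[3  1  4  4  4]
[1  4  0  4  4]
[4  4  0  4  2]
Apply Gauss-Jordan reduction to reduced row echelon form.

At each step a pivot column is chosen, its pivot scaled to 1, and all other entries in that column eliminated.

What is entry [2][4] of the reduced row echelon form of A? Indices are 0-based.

M[2][4] = 4

[1] R0 <-> R1
[1] R0 /= 3  ⇒  (1, 2, 3, 3, 3)
     R2 -= 1·R0  ⇒  (0, 2, 2, 1, 1)
     R3 -= 4·R0  ⇒  (0, 1, 3, 2, 0)
[2] R1 /= 2  ⇒  (0, 1, 1, 2, 2)
     R0 -= 2·R1  ⇒  (1, 0, 1, 4, 4)
     R2 -= 2·R1  ⇒  (0, 0, 0, 2, 2)
     R3 -= 1·R1  ⇒  (0, 0, 2, 0, 3)
[3] R2 <-> R3
[3] R2 /= 2  ⇒  (0, 0, 1, 0, 4)
     R0 -= 1·R2  ⇒  (1, 0, 0, 4, 0)
     R1 -= 1·R2  ⇒  (0, 1, 0, 2, 3)
[4] R3 /= 2  ⇒  (0, 0, 0, 1, 1)
     R0 -= 4·R3  ⇒  (1, 0, 0, 0, 1)
     R1 -= 2·R3  ⇒  (0, 1, 0, 0, 1)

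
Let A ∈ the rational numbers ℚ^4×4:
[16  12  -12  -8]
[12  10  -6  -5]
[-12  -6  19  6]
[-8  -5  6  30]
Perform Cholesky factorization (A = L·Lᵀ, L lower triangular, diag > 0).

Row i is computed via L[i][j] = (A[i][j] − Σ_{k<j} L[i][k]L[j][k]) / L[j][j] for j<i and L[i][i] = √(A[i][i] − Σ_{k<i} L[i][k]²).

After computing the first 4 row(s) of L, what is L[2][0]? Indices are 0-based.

L[2][0] = -3

Step 1: L[0][0] = √(16) = 4.
  L[1][0] = (12) / L[0][0] = 3.
Step 2: L[1][1] = √(1) = 1.
  L[2][0] = (-12) / L[0][0] = -3.
  L[2][1] = (3) / L[1][1] = 3.
Step 3: L[2][2] = √(1) = 1.
  L[3][0] = (-8) / L[0][0] = -2.
  L[3][1] = (1) / L[1][1] = 1.
  L[3][2] = (-3) / L[2][2] = -3.
Step 4: L[3][3] = √(16) = 4.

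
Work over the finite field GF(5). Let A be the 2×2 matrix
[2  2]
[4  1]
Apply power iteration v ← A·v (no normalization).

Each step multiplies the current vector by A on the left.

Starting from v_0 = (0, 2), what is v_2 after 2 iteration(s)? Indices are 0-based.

v_2 = (2, 3)

v_0 = (0, 2).
v_1 = A·v_0 = (4, 2).
v_2 = A·v_1 = (2, 3).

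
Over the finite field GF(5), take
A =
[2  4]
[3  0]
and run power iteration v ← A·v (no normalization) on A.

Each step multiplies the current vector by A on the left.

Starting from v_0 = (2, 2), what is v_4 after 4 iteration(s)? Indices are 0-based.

v_4 = (1, 0)

v_0 = (2, 2).
v_1 = A·v_0 = (2, 1).
v_2 = A·v_1 = (3, 1).
v_3 = A·v_2 = (0, 4).
v_4 = A·v_3 = (1, 0).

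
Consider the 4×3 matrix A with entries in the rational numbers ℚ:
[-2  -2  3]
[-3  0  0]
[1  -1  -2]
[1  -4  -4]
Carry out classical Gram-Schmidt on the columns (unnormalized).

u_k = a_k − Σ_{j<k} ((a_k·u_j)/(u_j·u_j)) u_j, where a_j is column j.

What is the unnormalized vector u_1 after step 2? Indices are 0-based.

Step 1: u_0 = a_0 = (-2, -3, 1, 1).
Step 2: u_1 = a_1 − (-1/15)·u_0 = (-32/15, -1/5, -14/15, -59/15).

u_1 = (-32/15, -1/5, -14/15, -59/15)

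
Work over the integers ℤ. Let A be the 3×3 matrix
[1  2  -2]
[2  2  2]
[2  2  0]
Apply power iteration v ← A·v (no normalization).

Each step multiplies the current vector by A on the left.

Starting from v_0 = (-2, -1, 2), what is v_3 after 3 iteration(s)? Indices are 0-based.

v_3 = (-24, -104, -64)

v_0 = (-2, -1, 2).
v_1 = A·v_0 = (-8, -2, -6).
v_2 = A·v_1 = (0, -32, -20).
v_3 = A·v_2 = (-24, -104, -64).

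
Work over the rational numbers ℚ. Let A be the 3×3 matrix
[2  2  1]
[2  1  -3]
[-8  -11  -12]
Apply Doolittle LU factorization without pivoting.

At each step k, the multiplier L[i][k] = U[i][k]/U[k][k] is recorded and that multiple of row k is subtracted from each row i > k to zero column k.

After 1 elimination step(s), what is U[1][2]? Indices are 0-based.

U[1][2] = -4

k=0: U[0][0]=2
  eliminate (1,0): mult=1, new row 1: (0, -1, -4); set L[1][0]=1
  eliminate (2,0): mult=-4, new row 2: (0, -3, -8); set L[2][0]=-4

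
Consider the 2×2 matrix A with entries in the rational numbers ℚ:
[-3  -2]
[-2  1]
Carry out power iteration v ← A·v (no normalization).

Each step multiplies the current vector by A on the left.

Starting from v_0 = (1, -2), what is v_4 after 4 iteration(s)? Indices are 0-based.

v_4 = (41, -10)

v_0 = (1, -2).
v_1 = A·v_0 = (1, -4).
v_2 = A·v_1 = (5, -6).
v_3 = A·v_2 = (-3, -16).
v_4 = A·v_3 = (41, -10).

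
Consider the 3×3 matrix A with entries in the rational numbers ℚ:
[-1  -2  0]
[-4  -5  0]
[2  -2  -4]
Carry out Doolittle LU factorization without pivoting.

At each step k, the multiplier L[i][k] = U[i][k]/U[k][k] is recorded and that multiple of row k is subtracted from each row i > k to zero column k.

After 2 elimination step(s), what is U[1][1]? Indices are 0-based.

U[1][1] = 3

[col 0] pivot -1
  R1 -= 4*R0 → (0, 3, 0)  (L[1][0] := 4)
  R2 -= -2*R0 → (0, -6, -4)  (L[2][0] := -2)
[col 1] pivot 3
  R2 -= -2*R1 → (0, 0, -4)  (L[2][1] := -2)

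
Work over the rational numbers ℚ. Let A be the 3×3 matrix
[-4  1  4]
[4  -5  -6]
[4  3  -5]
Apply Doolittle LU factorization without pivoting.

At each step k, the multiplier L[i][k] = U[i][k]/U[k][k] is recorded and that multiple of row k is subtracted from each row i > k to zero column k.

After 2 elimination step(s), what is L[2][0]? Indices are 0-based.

[col 0] pivot -4
  R1 -= -1*R0 → (0, -4, -2)  (L[1][0] := -1)
  R2 -= -1*R0 → (0, 4, -1)  (L[2][0] := -1)
[col 1] pivot -4
  R2 -= -1*R1 → (0, 0, -3)  (L[2][1] := -1)

L[2][0] = -1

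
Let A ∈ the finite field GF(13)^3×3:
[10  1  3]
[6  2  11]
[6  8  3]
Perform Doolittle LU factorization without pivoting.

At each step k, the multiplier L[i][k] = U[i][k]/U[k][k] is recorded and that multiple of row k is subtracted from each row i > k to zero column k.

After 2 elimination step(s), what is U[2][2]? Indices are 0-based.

Step 1: pivot at (0,0) is 10.
  row1 ← row1 − (11)·row0  ⇒  L[1][0]=11, U row1=(0, 4, 4)
  row2 ← row2 − (11)·row0  ⇒  L[2][0]=11, U row2=(0, 10, 9)
Step 2: pivot at (1,1) is 4.
  row2 ← row2 − (9)·row1  ⇒  L[2][1]=9, U row2=(0, 0, 12)

U[2][2] = 12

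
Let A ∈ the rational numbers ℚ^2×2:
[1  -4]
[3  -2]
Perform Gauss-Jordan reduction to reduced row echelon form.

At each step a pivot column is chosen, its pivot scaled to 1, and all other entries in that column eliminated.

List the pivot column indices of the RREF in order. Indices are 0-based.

pivot columns: 0, 1

pivot(0,0)=1: scale R0 → (1, -4)
  clear (1,0): R1 −= (3)R0 → (0, 10)
pivot(1,1)=10: scale R1 → (0, 1)
  clear (0,1): R0 −= (-4)R1 → (1, 0)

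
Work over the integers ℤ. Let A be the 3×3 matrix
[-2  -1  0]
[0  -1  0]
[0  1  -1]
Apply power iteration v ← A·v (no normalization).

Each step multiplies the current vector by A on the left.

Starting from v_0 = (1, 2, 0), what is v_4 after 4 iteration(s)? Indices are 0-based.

v_4 = (46, 2, -8)

v_0 = (1, 2, 0).
v_1 = A·v_0 = (-4, -2, 2).
v_2 = A·v_1 = (10, 2, -4).
v_3 = A·v_2 = (-22, -2, 6).
v_4 = A·v_3 = (46, 2, -8).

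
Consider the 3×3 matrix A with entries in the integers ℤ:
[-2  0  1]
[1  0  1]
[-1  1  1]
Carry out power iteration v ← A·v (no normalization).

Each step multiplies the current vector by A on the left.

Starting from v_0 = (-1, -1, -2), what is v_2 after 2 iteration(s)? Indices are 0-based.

v_0 = (-1, -1, -2).
v_1 = A·v_0 = (0, -3, -2).
v_2 = A·v_1 = (-2, -2, -5).

v_2 = (-2, -2, -5)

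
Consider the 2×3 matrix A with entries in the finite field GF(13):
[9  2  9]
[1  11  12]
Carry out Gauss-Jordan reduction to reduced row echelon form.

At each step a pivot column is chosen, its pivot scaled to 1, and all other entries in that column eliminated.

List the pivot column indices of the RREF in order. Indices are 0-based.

step 1: normalize row 0 (÷9) = (1, 6, 1)
  row 1: subtract 1×row0 = (0, 5, 11)
step 2: normalize row 1 (÷5) = (0, 1, 10)
  row 0: subtract 6×row1 = (1, 0, 6)

pivot columns: 0, 1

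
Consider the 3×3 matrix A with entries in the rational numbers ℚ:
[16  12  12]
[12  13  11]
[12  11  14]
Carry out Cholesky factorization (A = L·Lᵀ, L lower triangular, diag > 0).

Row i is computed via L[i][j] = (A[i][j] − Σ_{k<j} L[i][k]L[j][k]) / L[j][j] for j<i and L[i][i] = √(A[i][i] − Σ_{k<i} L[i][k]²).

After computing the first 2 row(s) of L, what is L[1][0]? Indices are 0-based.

L[1][0] = 3

Step 1: L[0][0] = √(16) = 4.
  L[1][0] = (12) / L[0][0] = 3.
Step 2: L[1][1] = √(4) = 2.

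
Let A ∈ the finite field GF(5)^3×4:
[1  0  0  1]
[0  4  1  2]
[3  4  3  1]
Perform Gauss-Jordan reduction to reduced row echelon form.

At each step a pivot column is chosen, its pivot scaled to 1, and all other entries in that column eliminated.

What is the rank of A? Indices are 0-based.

pivot(0,0)=1: scale R0 → (1, 0, 0, 1)
  clear (2,0): R2 −= (3)R0 → (0, 4, 3, 3)
pivot(1,1)=4: scale R1 → (0, 1, 4, 3)
  clear (2,1): R2 −= (4)R1 → (0, 0, 2, 1)
pivot(2,2)=2: scale R2 → (0, 0, 1, 3)
  clear (1,2): R1 −= (4)R2 → (0, 1, 0, 1)

rank = 3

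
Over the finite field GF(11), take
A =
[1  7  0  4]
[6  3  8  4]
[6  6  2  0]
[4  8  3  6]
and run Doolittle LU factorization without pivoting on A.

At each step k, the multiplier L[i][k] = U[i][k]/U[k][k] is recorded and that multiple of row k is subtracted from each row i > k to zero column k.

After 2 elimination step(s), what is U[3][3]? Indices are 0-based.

[col 0] pivot 1
  R1 -= 6*R0 → (0, 5, 8, 2)  (L[1][0] := 6)
  R2 -= 6*R0 → (0, 8, 2, 9)  (L[2][0] := 6)
  R3 -= 4*R0 → (0, 2, 3, 1)  (L[3][0] := 4)
[col 1] pivot 5
  R2 -= 6*R1 → (0, 0, 9, 8)  (L[2][1] := 6)
  R3 -= 7*R1 → (0, 0, 2, 9)  (L[3][1] := 7)

U[3][3] = 9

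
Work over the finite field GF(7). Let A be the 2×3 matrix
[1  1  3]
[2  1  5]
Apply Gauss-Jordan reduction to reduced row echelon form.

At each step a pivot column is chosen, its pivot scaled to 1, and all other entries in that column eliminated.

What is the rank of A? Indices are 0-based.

rank = 2

pivot(0,0)=1: scale R0 → (1, 1, 3)
  clear (1,0): R1 −= (2)R0 → (0, 6, 6)
pivot(1,1)=6: scale R1 → (0, 1, 1)
  clear (0,1): R0 −= (1)R1 → (1, 0, 2)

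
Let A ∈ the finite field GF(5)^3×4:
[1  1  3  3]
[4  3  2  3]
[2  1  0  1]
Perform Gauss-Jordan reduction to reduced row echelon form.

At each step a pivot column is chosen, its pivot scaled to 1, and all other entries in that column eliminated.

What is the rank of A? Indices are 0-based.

rank = 3

[1] R0 /= 1  ⇒  (1, 1, 3, 3)
     R1 -= 4·R0  ⇒  (0, 4, 0, 1)
     R2 -= 2·R0  ⇒  (0, 4, 4, 0)
[2] R1 /= 4  ⇒  (0, 1, 0, 4)
     R0 -= 1·R1  ⇒  (1, 0, 3, 4)
     R2 -= 4·R1  ⇒  (0, 0, 4, 4)
[3] R2 /= 4  ⇒  (0, 0, 1, 1)
     R0 -= 3·R2  ⇒  (1, 0, 0, 1)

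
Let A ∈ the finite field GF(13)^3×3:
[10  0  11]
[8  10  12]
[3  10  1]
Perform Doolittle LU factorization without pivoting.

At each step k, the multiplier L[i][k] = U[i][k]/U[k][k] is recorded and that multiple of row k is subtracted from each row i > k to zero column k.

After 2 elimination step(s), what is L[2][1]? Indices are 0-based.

L[2][1] = 1

Step 1: pivot at (0,0) is 10.
  row1 ← row1 − (6)·row0  ⇒  L[1][0]=6, U row1=(0, 10, 11)
  row2 ← row2 − (12)·row0  ⇒  L[2][0]=12, U row2=(0, 10, 12)
Step 2: pivot at (1,1) is 10.
  row2 ← row2 − (1)·row1  ⇒  L[2][1]=1, U row2=(0, 0, 1)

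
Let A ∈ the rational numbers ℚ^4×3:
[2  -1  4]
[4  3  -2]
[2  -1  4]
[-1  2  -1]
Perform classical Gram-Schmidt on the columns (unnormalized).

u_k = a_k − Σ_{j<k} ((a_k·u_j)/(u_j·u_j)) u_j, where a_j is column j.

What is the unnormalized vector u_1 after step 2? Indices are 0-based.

Step 1: u_0 = a_0 = (2, 4, 2, -1).
Step 2: u_1 = a_1 − (6/25)·u_0 = (-37/25, 51/25, -37/25, 56/25).

u_1 = (-37/25, 51/25, -37/25, 56/25)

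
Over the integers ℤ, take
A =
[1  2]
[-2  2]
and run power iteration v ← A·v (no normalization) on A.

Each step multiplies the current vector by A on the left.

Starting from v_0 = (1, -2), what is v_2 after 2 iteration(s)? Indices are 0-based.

v_0 = (1, -2).
v_1 = A·v_0 = (-3, -6).
v_2 = A·v_1 = (-15, -6).

v_2 = (-15, -6)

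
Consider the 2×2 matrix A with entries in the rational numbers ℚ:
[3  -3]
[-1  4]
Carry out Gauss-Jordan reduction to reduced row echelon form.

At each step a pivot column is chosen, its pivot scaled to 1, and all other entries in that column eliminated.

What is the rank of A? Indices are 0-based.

rank = 2

step 1: normalize row 0 (÷3) = (1, -1)
  row 1: subtract -1×row0 = (0, 3)
step 2: normalize row 1 (÷3) = (0, 1)
  row 0: subtract -1×row1 = (1, 0)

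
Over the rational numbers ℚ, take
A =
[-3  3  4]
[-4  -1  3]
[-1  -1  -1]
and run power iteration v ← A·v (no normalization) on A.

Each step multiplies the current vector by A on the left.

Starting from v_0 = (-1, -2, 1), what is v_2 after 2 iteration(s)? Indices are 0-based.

v_2 = (32, -7, -12)

v_0 = (-1, -2, 1).
v_1 = A·v_0 = (1, 9, 2).
v_2 = A·v_1 = (32, -7, -12).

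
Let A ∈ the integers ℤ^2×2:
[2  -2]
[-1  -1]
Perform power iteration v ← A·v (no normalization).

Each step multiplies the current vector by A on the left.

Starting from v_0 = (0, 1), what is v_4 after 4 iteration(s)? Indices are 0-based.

v_0 = (0, 1).
v_1 = A·v_0 = (-2, -1).
v_2 = A·v_1 = (-2, 3).
v_3 = A·v_2 = (-10, -1).
v_4 = A·v_3 = (-18, 11).

v_4 = (-18, 11)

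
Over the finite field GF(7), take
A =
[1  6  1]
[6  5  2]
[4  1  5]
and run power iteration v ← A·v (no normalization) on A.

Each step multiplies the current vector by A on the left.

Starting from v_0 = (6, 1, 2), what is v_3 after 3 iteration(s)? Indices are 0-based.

v_0 = (6, 1, 2).
v_1 = A·v_0 = (0, 3, 0).
v_2 = A·v_1 = (4, 1, 3).
v_3 = A·v_2 = (6, 0, 4).

v_3 = (6, 0, 4)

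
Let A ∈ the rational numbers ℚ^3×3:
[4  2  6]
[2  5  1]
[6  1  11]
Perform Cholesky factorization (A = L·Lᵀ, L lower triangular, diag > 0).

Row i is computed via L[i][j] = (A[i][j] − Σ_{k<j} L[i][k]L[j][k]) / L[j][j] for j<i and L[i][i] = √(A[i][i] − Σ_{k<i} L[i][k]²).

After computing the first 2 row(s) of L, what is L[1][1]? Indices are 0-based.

L[1][1] = 2

Step 1: L[0][0] = √(4) = 2.
  L[1][0] = (2) / L[0][0] = 1.
Step 2: L[1][1] = √(4) = 2.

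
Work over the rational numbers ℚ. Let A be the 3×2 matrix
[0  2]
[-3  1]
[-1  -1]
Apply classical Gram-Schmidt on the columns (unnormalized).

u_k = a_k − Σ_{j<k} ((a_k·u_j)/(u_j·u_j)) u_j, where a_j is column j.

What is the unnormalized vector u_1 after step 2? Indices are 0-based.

Step 1: u_0 = a_0 = (0, -3, -1).
Step 2: u_1 = a_1 − (-1/5)·u_0 = (2, 2/5, -6/5).

u_1 = (2, 2/5, -6/5)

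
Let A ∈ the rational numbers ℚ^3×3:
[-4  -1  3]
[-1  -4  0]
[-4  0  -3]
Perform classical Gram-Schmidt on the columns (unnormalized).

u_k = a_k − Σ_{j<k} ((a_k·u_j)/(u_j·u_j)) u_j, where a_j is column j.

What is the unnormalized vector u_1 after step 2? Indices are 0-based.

u_1 = (-1/33, -124/33, 32/33)

Step 1: u_0 = a_0 = (-4, -1, -4).
Step 2: u_1 = a_1 − (8/33)·u_0 = (-1/33, -124/33, 32/33).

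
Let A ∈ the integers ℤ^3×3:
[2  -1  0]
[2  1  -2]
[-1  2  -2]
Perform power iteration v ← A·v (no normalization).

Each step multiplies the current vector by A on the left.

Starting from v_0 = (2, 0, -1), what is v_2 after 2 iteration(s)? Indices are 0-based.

v_2 = (2, 14, 8)

v_0 = (2, 0, -1).
v_1 = A·v_0 = (4, 6, 0).
v_2 = A·v_1 = (2, 14, 8).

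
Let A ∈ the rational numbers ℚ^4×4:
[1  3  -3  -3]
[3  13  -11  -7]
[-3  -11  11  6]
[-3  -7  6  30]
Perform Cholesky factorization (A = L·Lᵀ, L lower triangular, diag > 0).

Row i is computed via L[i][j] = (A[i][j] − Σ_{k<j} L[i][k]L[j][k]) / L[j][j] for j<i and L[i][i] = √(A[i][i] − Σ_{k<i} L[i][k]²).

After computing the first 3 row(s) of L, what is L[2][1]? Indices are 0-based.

Step 1: L[0][0] = √(1) = 1.
  L[1][0] = (3) / L[0][0] = 3.
Step 2: L[1][1] = √(4) = 2.
  L[2][0] = (-3) / L[0][0] = -3.
  L[2][1] = (-2) / L[1][1] = -1.
Step 3: L[2][2] = √(1) = 1.

L[2][1] = -1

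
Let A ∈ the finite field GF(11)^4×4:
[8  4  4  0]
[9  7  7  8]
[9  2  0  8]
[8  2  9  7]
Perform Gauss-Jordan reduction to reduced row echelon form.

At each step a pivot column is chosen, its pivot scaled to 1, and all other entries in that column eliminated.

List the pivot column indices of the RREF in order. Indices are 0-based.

[1] R0 /= 8  ⇒  (1, 6, 6, 0)
     R1 -= 9·R0  ⇒  (0, 8, 8, 8)
     R2 -= 9·R0  ⇒  (0, 3, 1, 8)
     R3 -= 8·R0  ⇒  (0, 9, 5, 7)
[2] R1 /= 8  ⇒  (0, 1, 1, 1)
     R0 -= 6·R1  ⇒  (1, 0, 0, 5)
     R2 -= 3·R1  ⇒  (0, 0, 9, 5)
     R3 -= 9·R1  ⇒  (0, 0, 7, 9)
[3] R2 /= 9  ⇒  (0, 0, 1, 3)
     R1 -= 1·R2  ⇒  (0, 1, 0, 9)
     R3 -= 7·R2  ⇒  (0, 0, 0, 10)
[4] R3 /= 10  ⇒  (0, 0, 0, 1)
     R0 -= 5·R3  ⇒  (1, 0, 0, 0)
     R1 -= 9·R3  ⇒  (0, 1, 0, 0)
     R2 -= 3·R3  ⇒  (0, 0, 1, 0)

pivot columns: 0, 1, 2, 3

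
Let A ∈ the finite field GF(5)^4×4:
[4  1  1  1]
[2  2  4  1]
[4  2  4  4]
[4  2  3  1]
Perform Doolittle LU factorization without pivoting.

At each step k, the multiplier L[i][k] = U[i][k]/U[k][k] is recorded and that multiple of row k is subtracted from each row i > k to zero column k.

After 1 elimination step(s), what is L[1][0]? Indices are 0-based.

Step 1: pivot at (0,0) is 4.
  row1 ← row1 − (3)·row0  ⇒  L[1][0]=3, U row1=(0, 4, 1, 3)
  row2 ← row2 − (1)·row0  ⇒  L[2][0]=1, U row2=(0, 1, 3, 3)
  row3 ← row3 − (1)·row0  ⇒  L[3][0]=1, U row3=(0, 1, 2, 0)

L[1][0] = 3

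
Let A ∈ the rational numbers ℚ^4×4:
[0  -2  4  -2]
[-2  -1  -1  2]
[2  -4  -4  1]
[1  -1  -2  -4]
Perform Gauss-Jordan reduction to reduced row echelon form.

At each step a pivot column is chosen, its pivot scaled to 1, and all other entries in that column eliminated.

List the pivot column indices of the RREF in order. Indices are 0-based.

pivot columns: 0, 1, 2, 3

pivot(0,0): swap R0↔R1
pivot(0,0)=-2: scale R0 → (1, 1/2, 1/2, -1)
  clear (2,0): R2 −= (2)R0 → (0, -5, -5, 3)
  clear (3,0): R3 −= (1)R0 → (0, -3/2, -5/2, -3)
pivot(1,1)=-2: scale R1 → (0, 1, -2, 1)
  clear (0,1): R0 −= (1/2)R1 → (1, 0, 3/2, -3/2)
  clear (2,1): R2 −= (-5)R1 → (0, 0, -15, 8)
  clear (3,1): R3 −= (-3/2)R1 → (0, 0, -11/2, -3/2)
pivot(2,2)=-15: scale R2 → (0, 0, 1, -8/15)
  clear (0,2): R0 −= (3/2)R2 → (1, 0, 0, -7/10)
  clear (1,2): R1 −= (-2)R2 → (0, 1, 0, -1/15)
  clear (3,2): R3 −= (-11/2)R2 → (0, 0, 0, -133/30)
pivot(3,3)=-133/30: scale R3 → (0, 0, 0, 1)
  clear (0,3): R0 −= (-7/10)R3 → (1, 0, 0, 0)
  clear (1,3): R1 −= (-1/15)R3 → (0, 1, 0, 0)
  clear (2,3): R2 −= (-8/15)R3 → (0, 0, 1, 0)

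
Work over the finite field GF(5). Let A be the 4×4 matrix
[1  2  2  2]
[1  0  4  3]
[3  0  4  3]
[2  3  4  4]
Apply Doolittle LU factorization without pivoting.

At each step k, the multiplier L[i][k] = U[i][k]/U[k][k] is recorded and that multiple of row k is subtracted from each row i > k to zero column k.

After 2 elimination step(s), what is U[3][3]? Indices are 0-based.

[col 0] pivot 1
  R1 -= 1*R0 → (0, 3, 2, 1)  (L[1][0] := 1)
  R2 -= 3*R0 → (0, 4, 3, 2)  (L[2][0] := 3)
  R3 -= 2*R0 → (0, 4, 0, 0)  (L[3][0] := 2)
[col 1] pivot 3
  R2 -= 3*R1 → (0, 0, 2, 4)  (L[2][1] := 3)
  R3 -= 3*R1 → (0, 0, 4, 2)  (L[3][1] := 3)

U[3][3] = 2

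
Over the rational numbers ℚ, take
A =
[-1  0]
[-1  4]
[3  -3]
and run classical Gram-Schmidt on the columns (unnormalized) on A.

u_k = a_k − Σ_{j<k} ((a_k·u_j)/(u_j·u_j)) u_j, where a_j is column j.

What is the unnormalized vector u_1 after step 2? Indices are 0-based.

Step 1: u_0 = a_0 = (-1, -1, 3).
Step 2: u_1 = a_1 − (-13/11)·u_0 = (-13/11, 31/11, 6/11).

u_1 = (-13/11, 31/11, 6/11)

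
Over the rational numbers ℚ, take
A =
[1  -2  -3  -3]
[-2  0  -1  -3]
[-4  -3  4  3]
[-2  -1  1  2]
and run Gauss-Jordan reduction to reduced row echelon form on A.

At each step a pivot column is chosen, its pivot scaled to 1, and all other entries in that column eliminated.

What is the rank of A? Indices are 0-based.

pivot(0,0)=1: scale R0 → (1, -2, -3, -3)
  clear (1,0): R1 −= (-2)R0 → (0, -4, -7, -9)
  clear (2,0): R2 −= (-4)R0 → (0, -11, -8, -9)
  clear (3,0): R3 −= (-2)R0 → (0, -5, -5, -4)
pivot(1,1)=-4: scale R1 → (0, 1, 7/4, 9/4)
  clear (0,1): R0 −= (-2)R1 → (1, 0, 1/2, 3/2)
  clear (2,1): R2 −= (-11)R1 → (0, 0, 45/4, 63/4)
  clear (3,1): R3 −= (-5)R1 → (0, 0, 15/4, 29/4)
pivot(2,2)=45/4: scale R2 → (0, 0, 1, 7/5)
  clear (0,2): R0 −= (1/2)R2 → (1, 0, 0, 4/5)
  clear (1,2): R1 −= (7/4)R2 → (0, 1, 0, -1/5)
  clear (3,2): R3 −= (15/4)R2 → (0, 0, 0, 2)
pivot(3,3)=2: scale R3 → (0, 0, 0, 1)
  clear (0,3): R0 −= (4/5)R3 → (1, 0, 0, 0)
  clear (1,3): R1 −= (-1/5)R3 → (0, 1, 0, 0)
  clear (2,3): R2 −= (7/5)R3 → (0, 0, 1, 0)

rank = 4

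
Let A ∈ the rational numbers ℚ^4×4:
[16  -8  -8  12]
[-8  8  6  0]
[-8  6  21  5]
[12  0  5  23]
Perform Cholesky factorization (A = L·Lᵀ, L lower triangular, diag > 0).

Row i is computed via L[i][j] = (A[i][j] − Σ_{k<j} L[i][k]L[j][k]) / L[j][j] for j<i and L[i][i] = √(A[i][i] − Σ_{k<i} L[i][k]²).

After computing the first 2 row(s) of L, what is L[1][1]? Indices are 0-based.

L[1][1] = 2

Step 1: L[0][0] = √(16) = 4.
  L[1][0] = (-8) / L[0][0] = -2.
Step 2: L[1][1] = √(4) = 2.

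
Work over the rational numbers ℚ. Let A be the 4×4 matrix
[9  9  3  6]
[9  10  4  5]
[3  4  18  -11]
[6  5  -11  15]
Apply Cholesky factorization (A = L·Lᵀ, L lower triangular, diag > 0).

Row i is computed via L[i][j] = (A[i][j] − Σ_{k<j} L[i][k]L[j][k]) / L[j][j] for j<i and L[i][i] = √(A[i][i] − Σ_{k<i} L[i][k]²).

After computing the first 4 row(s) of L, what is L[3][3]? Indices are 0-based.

L[3][3] = 1

Step 1: L[0][0] = √(9) = 3.
  L[1][0] = (9) / L[0][0] = 3.
Step 2: L[1][1] = √(1) = 1.
  L[2][0] = (3) / L[0][0] = 1.
  L[2][1] = (1) / L[1][1] = 1.
Step 3: L[2][2] = √(16) = 4.
  L[3][0] = (6) / L[0][0] = 2.
  L[3][1] = (-1) / L[1][1] = -1.
  L[3][2] = (-12) / L[2][2] = -3.
Step 4: L[3][3] = √(1) = 1.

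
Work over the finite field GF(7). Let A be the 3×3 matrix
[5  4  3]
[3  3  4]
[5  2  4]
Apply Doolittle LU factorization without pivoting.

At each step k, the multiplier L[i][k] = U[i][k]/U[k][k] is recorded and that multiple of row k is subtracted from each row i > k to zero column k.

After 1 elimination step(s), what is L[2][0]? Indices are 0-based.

L[2][0] = 1

Step 1: pivot at (0,0) is 5.
  row1 ← row1 − (2)·row0  ⇒  L[1][0]=2, U row1=(0, 2, 5)
  row2 ← row2 − (1)·row0  ⇒  L[2][0]=1, U row2=(0, 5, 1)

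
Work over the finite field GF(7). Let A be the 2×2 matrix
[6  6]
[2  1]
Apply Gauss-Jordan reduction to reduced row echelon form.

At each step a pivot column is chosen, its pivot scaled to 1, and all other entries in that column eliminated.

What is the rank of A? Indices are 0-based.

rank = 2

[1] R0 /= 6  ⇒  (1, 1)
     R1 -= 2·R0  ⇒  (0, 6)
[2] R1 /= 6  ⇒  (0, 1)
     R0 -= 1·R1  ⇒  (1, 0)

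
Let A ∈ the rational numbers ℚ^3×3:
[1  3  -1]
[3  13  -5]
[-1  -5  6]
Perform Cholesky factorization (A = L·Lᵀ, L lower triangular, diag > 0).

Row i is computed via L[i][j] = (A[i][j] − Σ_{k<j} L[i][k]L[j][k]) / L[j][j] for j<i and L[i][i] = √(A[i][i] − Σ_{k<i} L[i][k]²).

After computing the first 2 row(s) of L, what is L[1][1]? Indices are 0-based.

Step 1: L[0][0] = √(1) = 1.
  L[1][0] = (3) / L[0][0] = 3.
Step 2: L[1][1] = √(4) = 2.

L[1][1] = 2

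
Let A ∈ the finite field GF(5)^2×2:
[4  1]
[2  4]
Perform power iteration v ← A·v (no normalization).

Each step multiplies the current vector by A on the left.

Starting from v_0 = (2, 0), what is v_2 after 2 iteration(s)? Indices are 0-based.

v_0 = (2, 0).
v_1 = A·v_0 = (3, 4).
v_2 = A·v_1 = (1, 2).

v_2 = (1, 2)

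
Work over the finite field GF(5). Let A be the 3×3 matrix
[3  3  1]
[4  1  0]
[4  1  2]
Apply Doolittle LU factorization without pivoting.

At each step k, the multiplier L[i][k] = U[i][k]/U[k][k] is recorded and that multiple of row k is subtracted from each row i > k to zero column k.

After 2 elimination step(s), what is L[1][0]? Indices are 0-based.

[col 0] pivot 3
  R1 -= 3*R0 → (0, 2, 2)  (L[1][0] := 3)
  R2 -= 3*R0 → (0, 2, 4)  (L[2][0] := 3)
[col 1] pivot 2
  R2 -= 1*R1 → (0, 0, 2)  (L[2][1] := 1)

L[1][0] = 3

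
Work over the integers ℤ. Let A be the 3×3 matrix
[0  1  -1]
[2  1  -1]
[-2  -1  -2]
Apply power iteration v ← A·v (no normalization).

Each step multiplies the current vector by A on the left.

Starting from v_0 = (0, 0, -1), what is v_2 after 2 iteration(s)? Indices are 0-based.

v_2 = (-1, 1, -7)

v_0 = (0, 0, -1).
v_1 = A·v_0 = (1, 1, 2).
v_2 = A·v_1 = (-1, 1, -7).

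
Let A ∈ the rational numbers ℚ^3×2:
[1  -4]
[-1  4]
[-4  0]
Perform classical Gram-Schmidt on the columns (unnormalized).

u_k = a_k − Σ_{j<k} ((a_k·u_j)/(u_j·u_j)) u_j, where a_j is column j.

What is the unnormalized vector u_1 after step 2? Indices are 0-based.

u_1 = (-32/9, 32/9, -16/9)

Step 1: u_0 = a_0 = (1, -1, -4).
Step 2: u_1 = a_1 − (-4/9)·u_0 = (-32/9, 32/9, -16/9).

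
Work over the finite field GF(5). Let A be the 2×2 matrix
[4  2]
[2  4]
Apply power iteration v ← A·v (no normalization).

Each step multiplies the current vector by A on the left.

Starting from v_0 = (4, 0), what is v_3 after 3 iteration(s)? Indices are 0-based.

v_3 = (3, 1)

v_0 = (4, 0).
v_1 = A·v_0 = (1, 3).
v_2 = A·v_1 = (0, 4).
v_3 = A·v_2 = (3, 1).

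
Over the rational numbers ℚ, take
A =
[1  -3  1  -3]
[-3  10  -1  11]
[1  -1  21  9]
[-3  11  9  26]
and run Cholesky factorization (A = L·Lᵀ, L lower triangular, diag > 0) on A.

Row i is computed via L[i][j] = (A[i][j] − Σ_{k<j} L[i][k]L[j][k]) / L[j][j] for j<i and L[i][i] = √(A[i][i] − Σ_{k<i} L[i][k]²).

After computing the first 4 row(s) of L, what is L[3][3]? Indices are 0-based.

L[3][3] = 3

Step 1: L[0][0] = √(1) = 1.
  L[1][0] = (-3) / L[0][0] = -3.
Step 2: L[1][1] = √(1) = 1.
  L[2][0] = (1) / L[0][0] = 1.
  L[2][1] = (2) / L[1][1] = 2.
Step 3: L[2][2] = √(16) = 4.
  L[3][0] = (-3) / L[0][0] = -3.
  L[3][1] = (2) / L[1][1] = 2.
  L[3][2] = (8) / L[2][2] = 2.
Step 4: L[3][3] = √(9) = 3.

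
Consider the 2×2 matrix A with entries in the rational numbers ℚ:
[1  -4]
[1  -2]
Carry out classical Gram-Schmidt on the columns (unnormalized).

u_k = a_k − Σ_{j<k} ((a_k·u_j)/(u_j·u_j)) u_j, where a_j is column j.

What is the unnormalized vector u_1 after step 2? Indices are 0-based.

Step 1: u_0 = a_0 = (1, 1).
Step 2: u_1 = a_1 − (-3)·u_0 = (-1, 1).

u_1 = (-1, 1)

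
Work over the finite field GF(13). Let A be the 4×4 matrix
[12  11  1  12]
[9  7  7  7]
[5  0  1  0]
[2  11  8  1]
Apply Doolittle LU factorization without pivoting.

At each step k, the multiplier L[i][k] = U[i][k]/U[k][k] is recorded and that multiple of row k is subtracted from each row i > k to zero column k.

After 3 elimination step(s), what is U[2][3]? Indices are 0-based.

k=0: U[0][0]=12
  eliminate (1,0): mult=4, new row 1: (0, 2, 3, 11); set L[1][0]=4
  eliminate (2,0): mult=8, new row 2: (0, 3, 6, 8); set L[2][0]=8
  eliminate (3,0): mult=11, new row 3: (0, 7, 10, 12); set L[3][0]=11
k=1: U[1][1]=2
  eliminate (2,1): mult=8, new row 2: (0, 0, 8, 11); set L[2][1]=8
  eliminate (3,1): mult=10, new row 3: (0, 0, 6, 6); set L[3][1]=10
k=2: U[2][2]=8
  eliminate (3,2): mult=4, new row 3: (0, 0, 0, 1); set L[3][2]=4

U[2][3] = 11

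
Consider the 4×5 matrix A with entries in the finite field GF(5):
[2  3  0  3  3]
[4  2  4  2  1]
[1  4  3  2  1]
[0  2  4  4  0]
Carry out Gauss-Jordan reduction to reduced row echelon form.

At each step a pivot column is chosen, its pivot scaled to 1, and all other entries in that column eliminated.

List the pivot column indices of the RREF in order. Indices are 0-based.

pivot(0,0)=2: scale R0 → (1, 4, 0, 4, 4)
  clear (1,0): R1 −= (4)R0 → (0, 1, 4, 1, 0)
  clear (2,0): R2 −= (1)R0 → (0, 0, 3, 3, 2)
pivot(1,1)=1: scale R1 → (0, 1, 4, 1, 0)
  clear (0,1): R0 −= (4)R1 → (1, 0, 4, 0, 4)
  clear (3,1): R3 −= (2)R1 → (0, 0, 1, 2, 0)
pivot(2,2)=3: scale R2 → (0, 0, 1, 1, 4)
  clear (0,2): R0 −= (4)R2 → (1, 0, 0, 1, 3)
  clear (1,2): R1 −= (4)R2 → (0, 1, 0, 2, 4)
  clear (3,2): R3 −= (1)R2 → (0, 0, 0, 1, 1)
pivot(3,3)=1: scale R3 → (0, 0, 0, 1, 1)
  clear (0,3): R0 −= (1)R3 → (1, 0, 0, 0, 2)
  clear (1,3): R1 −= (2)R3 → (0, 1, 0, 0, 2)
  clear (2,3): R2 −= (1)R3 → (0, 0, 1, 0, 3)

pivot columns: 0, 1, 2, 3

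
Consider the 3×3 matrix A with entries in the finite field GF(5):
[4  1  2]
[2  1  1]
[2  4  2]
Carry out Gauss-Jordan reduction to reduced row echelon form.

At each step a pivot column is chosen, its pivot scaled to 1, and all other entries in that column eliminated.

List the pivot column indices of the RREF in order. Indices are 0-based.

[1] R0 /= 4  ⇒  (1, 4, 3)
     R1 -= 2·R0  ⇒  (0, 3, 0)
     R2 -= 2·R0  ⇒  (0, 1, 1)
[2] R1 /= 3  ⇒  (0, 1, 0)
     R0 -= 4·R1  ⇒  (1, 0, 3)
     R2 -= 1·R1  ⇒  (0, 0, 1)
[3] R2 /= 1  ⇒  (0, 0, 1)
     R0 -= 3·R2  ⇒  (1, 0, 0)

pivot columns: 0, 1, 2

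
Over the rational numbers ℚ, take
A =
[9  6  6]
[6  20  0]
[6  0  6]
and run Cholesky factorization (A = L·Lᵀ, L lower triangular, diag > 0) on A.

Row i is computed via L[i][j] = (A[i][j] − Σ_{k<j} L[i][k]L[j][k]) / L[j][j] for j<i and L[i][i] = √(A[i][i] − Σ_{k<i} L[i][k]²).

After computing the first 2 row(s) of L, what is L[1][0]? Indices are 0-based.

L[1][0] = 2

Step 1: L[0][0] = √(9) = 3.
  L[1][0] = (6) / L[0][0] = 2.
Step 2: L[1][1] = √(16) = 4.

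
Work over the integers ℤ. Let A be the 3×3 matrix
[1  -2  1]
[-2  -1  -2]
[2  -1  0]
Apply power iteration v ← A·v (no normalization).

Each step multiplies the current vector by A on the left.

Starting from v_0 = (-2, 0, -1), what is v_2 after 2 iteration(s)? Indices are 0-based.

v_2 = (-19, 8, -12)

v_0 = (-2, 0, -1).
v_1 = A·v_0 = (-3, 6, -4).
v_2 = A·v_1 = (-19, 8, -12).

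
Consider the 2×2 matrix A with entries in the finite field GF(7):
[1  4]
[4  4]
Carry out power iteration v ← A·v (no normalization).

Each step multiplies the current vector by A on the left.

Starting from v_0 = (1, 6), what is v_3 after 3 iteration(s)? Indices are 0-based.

v_0 = (1, 6).
v_1 = A·v_0 = (4, 0).
v_2 = A·v_1 = (4, 2).
v_3 = A·v_2 = (5, 3).

v_3 = (5, 3)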